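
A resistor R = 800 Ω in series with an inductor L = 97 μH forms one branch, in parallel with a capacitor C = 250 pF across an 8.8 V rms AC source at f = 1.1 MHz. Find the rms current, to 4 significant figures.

ω = 2πf = 6.912e+06 rad/s
X_L = ωL = 670.4 Ω
X_C = 1/(ωC) = 578.7 Ω
Branch 1 (R+jX_L): Z₁ = 800.0 + j670.4 Ω, |Z₁| = 1044 Ω
Branch 2 (−jX_C): Z₂ = −j578.7 Ω
Parallel: Z = Z₁Z₂/(Z₁+Z₂), |Z| = 750.2 Ω, ∠Z = -56.57°
I = V/|Z| = 8.8/750.2 = 11.73 mA

11.73 mA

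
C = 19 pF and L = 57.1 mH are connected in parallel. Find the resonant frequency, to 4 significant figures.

152.8 kHz

ω₀ = 1/√(LC) = 1/√(0.0571 × 1.9e-11) = 960100 rad/s
f₀ = ω₀/(2π) = 152.8 kHz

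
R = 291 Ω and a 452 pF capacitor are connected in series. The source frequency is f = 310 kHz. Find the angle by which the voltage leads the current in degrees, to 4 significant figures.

ω = 2πf = 1.948e+06 rad/s
X_C = 1/(ωC) = 1136 Ω
Z = 291.0 − j1136 Ω
|Z| = √(291.0² + 1136²) = 1173 Ω
∠Z = arctan(-1136/291.0) = -75.63°

-75.63°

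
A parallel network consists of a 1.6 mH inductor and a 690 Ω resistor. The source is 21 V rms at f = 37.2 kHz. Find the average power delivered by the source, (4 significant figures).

ω = 2πf = 233700 rad/s
X_L = ωL = 374.0 Ω
Parallel: admittances add. Y = 1/R + 1/(jωL)
Y = (0.001449 − j0.002674) S
|Y| = 0.003041 S → |Z| = 1/|Y| = 328.8 Ω, ∠Z = −∠Y = 61.54°
I = V/|Z| = 63.87 mA
P = VI cos φ = 21 × 0.06387 × cos(61.54°) = 639.1 mW

639.1 mW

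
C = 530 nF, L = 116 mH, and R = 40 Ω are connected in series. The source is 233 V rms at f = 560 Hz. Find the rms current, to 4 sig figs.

1.736 A

ω = 2πf = 3519 rad/s
X_L = ωL = 408.2 Ω
X_C = 1/(ωC) = 536.2 Ω
Net reactance X = X_L − X_C = -128.1 Ω
Z = 40.00 − j128.1 Ω
|Z| = √(40.00² + 128.1²) = 134.2 Ω
I = V/|Z| = 233/134.2 = 1.736 A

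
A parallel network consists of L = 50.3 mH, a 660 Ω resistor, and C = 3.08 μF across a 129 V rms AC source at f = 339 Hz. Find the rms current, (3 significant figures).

ω = 2πf = 2130 rad/s
X_L = ωL = 107 Ω
X_C = 1/(ωC) = 152 Ω
Parallel: admittances add. Y = 1/R + 1/(jωL) + jωC
Y = (0.00152 − j0.00277) S
|Y| = 0.00316 S → |Z| = 1/|Y| = 316 Ω, ∠Z = −∠Y = 61.4°
I = V/|Z| = 129/316 = 408 mA

408 mA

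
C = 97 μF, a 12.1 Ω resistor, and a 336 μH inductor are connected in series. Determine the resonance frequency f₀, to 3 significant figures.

882 Hz

ω₀ = 1/√(LC) = 1/√(0.000336 × 9.7e-05) = 5539 rad/s
f₀ = ω₀/(2π) = 882 Hz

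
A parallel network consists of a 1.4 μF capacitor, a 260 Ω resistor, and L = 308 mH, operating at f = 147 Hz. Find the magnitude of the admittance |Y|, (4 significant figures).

ω = 2πf = 923.6 rad/s
X_L = ωL = 284.5 Ω
X_C = 1/(ωC) = 773.3 Ω
Parallel: admittances add. Y = 1/R + 1/(jωL) + jωC
Y = (0.003846 − j0.002222) S
|Y| = 0.004442 S → |Z| = 1/|Y| = 225.1 Ω, ∠Z = −∠Y = 30.02°

4.442 mS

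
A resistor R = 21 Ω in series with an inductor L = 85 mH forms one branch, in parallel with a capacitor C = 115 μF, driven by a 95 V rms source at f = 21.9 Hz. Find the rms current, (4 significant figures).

ω = 2πf = 137.6 rad/s
X_L = ωL = 11.70 Ω
X_C = 1/(ωC) = 63.19 Ω
Branch 1 (R+jX_L): Z₁ = 21.00 + j11.70 Ω, |Z₁| = 24.04 Ω
Branch 2 (−jX_C): Z₂ = −j63.19 Ω
Parallel: Z = Z₁Z₂/(Z₁+Z₂), |Z| = 27.31 Ω, ∠Z = 6.931°
I = V/|Z| = 95/27.31 = 3.478 A

3.478 A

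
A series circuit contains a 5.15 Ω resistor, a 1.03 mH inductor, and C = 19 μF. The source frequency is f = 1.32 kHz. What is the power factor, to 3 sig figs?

ω = 2πf = 8294 rad/s
X_L = ωL = 8.54 Ω
X_C = 1/(ωC) = 6.35 Ω
Net reactance X = X_L − X_C = 2.20 Ω
Z = 5.15 + j2.20 Ω
|Z| = √(5.15² + 2.20²) = 5.60 Ω
∠Z = arctan(2.20/5.15) = 23.1°
cos φ = cos(23.1°) = 0.920

0.920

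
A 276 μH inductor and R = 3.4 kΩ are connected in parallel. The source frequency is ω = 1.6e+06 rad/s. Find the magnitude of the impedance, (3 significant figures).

X_L = ωL = 442 Ω
Parallel: admittances add. Y = 1/R + 1/(jωL)
Y = (0.000294 − j0.00226) S
|Y| = 0.00228 S → |Z| = 1/|Y| = 438 Ω, ∠Z = −∠Y = 82.6°

438 Ω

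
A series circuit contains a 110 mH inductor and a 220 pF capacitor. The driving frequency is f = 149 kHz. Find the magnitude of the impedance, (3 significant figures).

ω = 2πf = 936200 rad/s
X_L = ωL = 103000 Ω
X_C = 1/(ωC) = 4860 Ω
Net reactance X = X_L − X_C = 98100 Ω
Z = j98100 Ω
|Z| = √(0² + 98100²) = 98100 Ω

98100 Ω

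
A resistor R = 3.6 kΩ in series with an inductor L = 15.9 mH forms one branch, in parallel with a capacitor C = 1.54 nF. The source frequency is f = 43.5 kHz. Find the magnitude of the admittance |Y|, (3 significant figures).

ω = 2πf = 273300 rad/s
X_L = ωL = 4350 Ω
X_C = 1/(ωC) = 2380 Ω
Branch 1 (R+jX_L): Z₁ = 3600 + j4350 Ω, |Z₁| = 5640 Ω
Branch 2 (−jX_C): Z₂ = −j2380 Ω
Parallel: Z = Z₁Z₂/(Z₁+Z₂), |Z| = 3270 Ω, ∠Z = -68.3°
|Y| = 1/|Z| = 306 μS

306 μS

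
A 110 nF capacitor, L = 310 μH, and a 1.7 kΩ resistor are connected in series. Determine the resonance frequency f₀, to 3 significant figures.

ω₀ = 1/√(LC) = 1/√(0.00031 × 1.1e-07) = 171200 rad/s
f₀ = ω₀/(2π) = 27.3 kHz

27.3 kHz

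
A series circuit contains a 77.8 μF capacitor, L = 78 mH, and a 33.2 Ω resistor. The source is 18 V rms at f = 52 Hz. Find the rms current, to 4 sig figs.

ω = 2πf = 326.7 rad/s
X_L = ωL = 25.48 Ω
X_C = 1/(ωC) = 39.34 Ω
Net reactance X = X_L − X_C = -13.86 Ω
Z = 33.20 − j13.86 Ω
|Z| = √(33.20² + 13.86²) = 35.98 Ω
I = V/|Z| = 18/35.98 = 500.3 mA

500.3 mA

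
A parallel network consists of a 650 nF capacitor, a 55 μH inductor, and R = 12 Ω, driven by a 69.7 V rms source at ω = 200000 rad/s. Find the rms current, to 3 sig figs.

6.42 A

X_L = ωL = 11.0 Ω
X_C = 1/(ωC) = 7.69 Ω
Parallel: admittances add. Y = 1/R + 1/(jωL) + jωC
Y = (0.0833 + j0.0391) S
|Y| = 0.0920 S → |Z| = 1/|Y| = 10.9 Ω, ∠Z = −∠Y = -25.1°
I = V/|Z| = 69.7/10.9 = 6.42 A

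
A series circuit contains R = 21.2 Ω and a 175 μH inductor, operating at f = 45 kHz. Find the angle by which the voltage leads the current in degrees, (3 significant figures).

ω = 2πf = 282700 rad/s
X_L = ωL = 49.5 Ω
Z = 21.2 + j49.5 Ω
|Z| = √(21.2² + 49.5²) = 53.8 Ω
∠Z = arctan(49.5/21.2) = 66.8°

66.8°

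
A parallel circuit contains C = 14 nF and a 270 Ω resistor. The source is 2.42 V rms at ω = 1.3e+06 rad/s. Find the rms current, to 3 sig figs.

44.9 mA

X_C = 1/(ωC) = 54.9 Ω
Parallel: admittances add. Y = 1/R + jωC
Y = (0.00370 + j0.0182) S
|Y| = 0.0186 S → |Z| = 1/|Y| = 53.8 Ω, ∠Z = −∠Y = -78.5°
I = V/|Z| = 2.42/53.8 = 44.9 mA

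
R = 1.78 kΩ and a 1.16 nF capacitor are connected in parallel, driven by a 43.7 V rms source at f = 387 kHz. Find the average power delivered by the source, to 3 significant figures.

ω = 2πf = 2.432e+06 rad/s
X_C = 1/(ωC) = 355 Ω
Parallel: admittances add. Y = 1/R + jωC
Y = (0.000562 + j0.00282) S
|Y| = 0.00288 S → |Z| = 1/|Y| = 348 Ω, ∠Z = −∠Y = -78.7°
I = V/|Z| = 126 mA
P = VI cos φ = 43.7 × 0.126 × cos(-78.7°) = 1.07 W

1.07 W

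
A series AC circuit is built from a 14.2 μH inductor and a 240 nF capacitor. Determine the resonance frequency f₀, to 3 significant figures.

ω₀ = 1/√(LC) = 1/√(1.42e-05 × 2.4e-07) = 541700 rad/s
f₀ = ω₀/(2π) = 86.2 kHz

86.2 kHz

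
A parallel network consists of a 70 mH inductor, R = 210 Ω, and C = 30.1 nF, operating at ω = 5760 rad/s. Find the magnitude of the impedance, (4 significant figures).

189.0 Ω

X_L = ωL = 403.2 Ω
X_C = 1/(ωC) = 5768 Ω
Parallel: admittances add. Y = 1/R + 1/(jωL) + jωC
Y = (0.004762 − j0.002307) S
|Y| = 0.005291 S → |Z| = 1/|Y| = 189.0 Ω, ∠Z = −∠Y = 25.85°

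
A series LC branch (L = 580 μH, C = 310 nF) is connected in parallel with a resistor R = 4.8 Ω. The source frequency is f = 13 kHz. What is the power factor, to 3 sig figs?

ω = 2πf = 81680 rad/s
X_L = ωL = 47.4 Ω
X_C = 1/(ωC) = 39.5 Ω
Branch 1: Z₁ = R = 4.80 Ω
Branch 2 (series LC): Z₂ = j(X_L − X_C) = j7.88 Ω
Parallel: Z = Z₁Z₂/(Z₁+Z₂), |Z| = 4.10 Ω, ∠Z = 31.3°
cos φ = cos(31.3°) = 0.854

0.854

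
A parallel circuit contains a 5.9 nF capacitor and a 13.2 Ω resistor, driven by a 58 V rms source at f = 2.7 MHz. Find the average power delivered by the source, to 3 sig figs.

255 W

ω = 2πf = 1.696e+07 rad/s
X_C = 1/(ωC) = 9.99 Ω
Parallel: admittances add. Y = 1/R + jωC
Y = (0.0758 + j0.100) S
|Y| = 0.126 S → |Z| = 1/|Y| = 7.97 Ω, ∠Z = −∠Y = -52.9°
I = V/|Z| = 7.28 A
P = VI cos φ = 58 × 7.28 × cos(-52.9°) = 255 W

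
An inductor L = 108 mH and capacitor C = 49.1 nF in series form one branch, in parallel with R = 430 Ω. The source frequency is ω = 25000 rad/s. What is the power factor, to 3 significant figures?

X_L = ωL = 2700 Ω
X_C = 1/(ωC) = 815 Ω
Branch 1: Z₁ = R = 430 Ω
Branch 2 (series LC): Z₂ = j(X_L − X_C) = j1890 Ω
Parallel: Z = Z₁Z₂/(Z₁+Z₂), |Z| = 419 Ω, ∠Z = 12.8°
cos φ = cos(12.8°) = 0.975

0.975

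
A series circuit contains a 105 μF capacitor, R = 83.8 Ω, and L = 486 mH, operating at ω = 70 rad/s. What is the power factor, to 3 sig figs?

0.635

X_L = ωL = 34.0 Ω
X_C = 1/(ωC) = 136 Ω
Net reactance X = X_L − X_C = -102 Ω
Z = 83.8 − j102 Ω
|Z| = √(83.8² + 102²) = 132 Ω
∠Z = arctan(-102/83.8) = -50.6°
cos φ = cos(-50.6°) = 0.635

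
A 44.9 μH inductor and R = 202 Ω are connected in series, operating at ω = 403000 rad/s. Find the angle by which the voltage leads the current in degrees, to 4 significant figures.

5.119°

X_L = ωL = 18.09 Ω
Z = 202.0 + j18.09 Ω
|Z| = √(202.0² + 18.09²) = 202.8 Ω
∠Z = arctan(18.09/202.0) = 5.119°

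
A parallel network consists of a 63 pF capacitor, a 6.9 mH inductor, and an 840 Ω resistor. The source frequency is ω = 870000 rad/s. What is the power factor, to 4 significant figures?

X_L = ωL = 6003 Ω
X_C = 1/(ωC) = 18240 Ω
Parallel: admittances add. Y = 1/R + 1/(jωL) + jωC
Y = (0.001190 − j0.0001118) S
|Y| = 0.001196 S → |Z| = 1/|Y| = 836.3 Ω, ∠Z = −∠Y = 5.364°
cos φ = cos(5.364°) = 0.9956

0.9956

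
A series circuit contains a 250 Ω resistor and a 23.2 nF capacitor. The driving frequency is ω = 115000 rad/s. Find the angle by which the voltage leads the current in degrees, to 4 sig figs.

X_C = 1/(ωC) = 374.8 Ω
Z = 250.0 − j374.8 Ω
|Z| = √(250.0² + 374.8²) = 450.5 Ω
∠Z = arctan(-374.8/250.0) = -56.30°

-56.30°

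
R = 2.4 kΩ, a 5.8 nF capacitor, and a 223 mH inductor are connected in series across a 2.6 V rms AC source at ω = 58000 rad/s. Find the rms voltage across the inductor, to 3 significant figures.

3.28 V

X_L = ωL = 12900 Ω
X_C = 1/(ωC) = 2970 Ω
Net reactance X = X_L − X_C = 9960 Ω
Z = 2400 + j9960 Ω
|Z| = √(2400² + 9960²) = 10200 Ω
I = V/|Z| = 254 μA
V_L = I·|Z_L| = 0.000254 × 12900 = 3.28 V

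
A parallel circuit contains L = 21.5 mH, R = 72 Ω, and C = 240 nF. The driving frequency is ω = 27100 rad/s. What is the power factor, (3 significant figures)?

X_L = ωL = 583 Ω
X_C = 1/(ωC) = 154 Ω
Parallel: admittances add. Y = 1/R + 1/(jωL) + jωC
Y = (0.0139 + j0.00479) S
|Y| = 0.0147 S → |Z| = 1/|Y| = 68.1 Ω, ∠Z = −∠Y = -19.0°
cos φ = cos(-19.0°) = 0.945

0.945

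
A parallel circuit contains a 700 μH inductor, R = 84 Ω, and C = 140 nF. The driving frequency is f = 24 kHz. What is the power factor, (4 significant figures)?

0.7151

ω = 2πf = 150800 rad/s
X_L = ωL = 105.6 Ω
X_C = 1/(ωC) = 47.37 Ω
Parallel: admittances add. Y = 1/R + 1/(jωL) + jωC
Y = (0.01190 + j0.01164) S
|Y| = 0.01665 S → |Z| = 1/|Y| = 60.07 Ω, ∠Z = −∠Y = -44.35°
cos φ = cos(-44.35°) = 0.7151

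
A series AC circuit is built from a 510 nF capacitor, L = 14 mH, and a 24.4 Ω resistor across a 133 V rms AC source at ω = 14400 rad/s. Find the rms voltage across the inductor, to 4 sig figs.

383.9 V

X_L = ωL = 201.6 Ω
X_C = 1/(ωC) = 136.2 Ω
Net reactance X = X_L − X_C = 65.43 Ω
Z = 24.40 + j65.43 Ω
|Z| = √(24.40² + 65.43²) = 69.84 Ω
I = V/|Z| = 1.904 A
V_L = I·|Z_L| = 1.904 × 201.6 = 383.9 V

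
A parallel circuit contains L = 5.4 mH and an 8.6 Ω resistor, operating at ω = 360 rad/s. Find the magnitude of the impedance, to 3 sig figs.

1.90 Ω

X_L = ωL = 1.94 Ω
Parallel: admittances add. Y = 1/R + 1/(jωL)
Y = (0.116 − j0.514) S
|Y| = 0.527 S → |Z| = 1/|Y| = 1.90 Ω, ∠Z = −∠Y = 77.3°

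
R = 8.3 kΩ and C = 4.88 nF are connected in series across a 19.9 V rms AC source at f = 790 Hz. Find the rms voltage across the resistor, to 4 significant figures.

ω = 2πf = 4964 rad/s
X_C = 1/(ωC) = 41280 Ω
Z = 8300 − j41280 Ω
|Z| = √(8300² + 41280²) = 42110 Ω
I = V/|Z| = 472.6 μA
V_R = I·|Z_R| = 0.0004726 × 8300 = 3.922 V

3.922 V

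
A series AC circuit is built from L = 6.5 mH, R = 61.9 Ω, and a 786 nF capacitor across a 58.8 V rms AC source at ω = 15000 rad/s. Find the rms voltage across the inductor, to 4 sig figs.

90.73 V

X_L = ωL = 97.50 Ω
X_C = 1/(ωC) = 84.82 Ω
Net reactance X = X_L − X_C = 12.68 Ω
Z = 61.90 + j12.68 Ω
|Z| = √(61.90² + 12.68²) = 63.19 Ω
I = V/|Z| = 930.6 mA
V_L = I·|Z_L| = 0.9306 × 97.50 = 90.73 V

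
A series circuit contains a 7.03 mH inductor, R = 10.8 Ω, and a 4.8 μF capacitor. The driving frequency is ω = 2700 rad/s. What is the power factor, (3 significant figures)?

X_L = ωL = 19.0 Ω
X_C = 1/(ωC) = 77.2 Ω
Net reactance X = X_L − X_C = -58.2 Ω
Z = 10.8 − j58.2 Ω
|Z| = √(10.8² + 58.2²) = 59.2 Ω
∠Z = arctan(-58.2/10.8) = -79.5°
cos φ = cos(-79.5°) = 0.183

0.183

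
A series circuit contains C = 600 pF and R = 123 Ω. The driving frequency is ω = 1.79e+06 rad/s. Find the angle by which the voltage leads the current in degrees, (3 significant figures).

-82.5°

X_C = 1/(ωC) = 931 Ω
Z = 123 − j931 Ω
|Z| = √(123² + 931²) = 939 Ω
∠Z = arctan(-931/123) = -82.5°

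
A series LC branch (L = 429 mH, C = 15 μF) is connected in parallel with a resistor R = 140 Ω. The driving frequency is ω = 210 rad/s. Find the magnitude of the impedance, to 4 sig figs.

119.2 Ω

X_L = ωL = 90.09 Ω
X_C = 1/(ωC) = 317.5 Ω
Branch 1: Z₁ = R = 140.0 Ω
Branch 2 (series LC): Z₂ = j(X_L − X_C) = −j227.4 Ω
Parallel: Z = Z₁Z₂/(Z₁+Z₂), |Z| = 119.2 Ω, ∠Z = -31.62°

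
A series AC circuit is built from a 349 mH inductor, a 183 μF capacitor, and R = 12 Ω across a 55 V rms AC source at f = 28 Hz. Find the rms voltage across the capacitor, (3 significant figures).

52.4 V

ω = 2πf = 175.9 rad/s
X_L = ωL = 61.4 Ω
X_C = 1/(ωC) = 31.1 Ω
Net reactance X = X_L − X_C = 30.3 Ω
Z = 12.0 + j30.3 Ω
|Z| = √(12.0² + 30.3²) = 32.6 Ω
I = V/|Z| = 1.69 A
V_C = I·|Z_C| = 1.69 × 31.1 = 52.4 V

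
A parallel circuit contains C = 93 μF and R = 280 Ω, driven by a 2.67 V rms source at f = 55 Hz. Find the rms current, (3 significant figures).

ω = 2πf = 345.6 rad/s
X_C = 1/(ωC) = 31.1 Ω
Parallel: admittances add. Y = 1/R + jωC
Y = (0.00357 + j0.0321) S
|Y| = 0.0323 S → |Z| = 1/|Y| = 30.9 Ω, ∠Z = −∠Y = -83.7°
I = V/|Z| = 2.67/30.9 = 86.3 mA

86.3 mA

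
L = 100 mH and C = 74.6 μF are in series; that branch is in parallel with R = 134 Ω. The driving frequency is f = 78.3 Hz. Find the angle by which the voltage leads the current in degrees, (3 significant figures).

80.7°

ω = 2πf = 492.0 rad/s
X_L = ωL = 49.2 Ω
X_C = 1/(ωC) = 27.2 Ω
Branch 1: Z₁ = R = 134 Ω
Branch 2 (series LC): Z₂ = j(X_L − X_C) = j22.0 Ω
Parallel: Z = Z₁Z₂/(Z₁+Z₂), |Z| = 21.7 Ω, ∠Z = 80.7°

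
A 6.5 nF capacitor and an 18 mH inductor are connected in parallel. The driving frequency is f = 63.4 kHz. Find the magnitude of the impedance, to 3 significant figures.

ω = 2πf = 398400 rad/s
X_L = ωL = 7170 Ω
X_C = 1/(ωC) = 386 Ω
Parallel: admittances add. Y = 1/(jωL) + jωC
Y = (0 + j0.00245) S
|Y| = 0.00245 S → |Z| = 1/|Y| = 408 Ω, ∠Z = −∠Y = -90.0°

408 Ω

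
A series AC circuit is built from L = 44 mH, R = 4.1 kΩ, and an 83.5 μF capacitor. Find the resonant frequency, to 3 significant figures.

83.0 Hz

ω₀ = 1/√(LC) = 1/√(0.044 × 8.35e-05) = 521.7 rad/s
f₀ = ω₀/(2π) = 83.0 Hz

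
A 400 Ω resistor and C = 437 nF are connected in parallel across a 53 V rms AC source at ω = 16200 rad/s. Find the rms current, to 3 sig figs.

X_C = 1/(ωC) = 141 Ω
Parallel: admittances add. Y = 1/R + jωC
Y = (0.00250 + j0.00708) S
|Y| = 0.00751 S → |Z| = 1/|Y| = 133 Ω, ∠Z = −∠Y = -70.5°
I = V/|Z| = 53/133 = 398 mA

398 mA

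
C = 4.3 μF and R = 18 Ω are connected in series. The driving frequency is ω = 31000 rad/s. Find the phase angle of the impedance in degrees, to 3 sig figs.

X_C = 1/(ωC) = 7.50 Ω
Z = 18.0 − j7.50 Ω
|Z| = √(18.0² + 7.50²) = 19.5 Ω
∠Z = arctan(-7.50/18.0) = -22.6°

-22.6°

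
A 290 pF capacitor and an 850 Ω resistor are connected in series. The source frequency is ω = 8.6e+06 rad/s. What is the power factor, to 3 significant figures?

0.904

X_C = 1/(ωC) = 401 Ω
Z = 850 − j401 Ω
|Z| = √(850² + 401²) = 940 Ω
∠Z = arctan(-401/850) = -25.3°
cos φ = cos(-25.3°) = 0.904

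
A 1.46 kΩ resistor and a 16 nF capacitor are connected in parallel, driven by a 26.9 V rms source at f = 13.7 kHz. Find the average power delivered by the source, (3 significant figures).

ω = 2πf = 86080 rad/s
X_C = 1/(ωC) = 726 Ω
Parallel: admittances add. Y = 1/R + jωC
Y = (0.000685 + j0.00138) S
|Y| = 0.00154 S → |Z| = 1/|Y| = 650 Ω, ∠Z = −∠Y = -63.6°
I = V/|Z| = 41.4 mA
P = VI cos φ = 26.9 × 0.0414 × cos(-63.6°) = 496 mW

496 mW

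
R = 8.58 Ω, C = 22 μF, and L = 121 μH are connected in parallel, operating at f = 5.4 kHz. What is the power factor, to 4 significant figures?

ω = 2πf = 33930 rad/s
X_L = ωL = 4.105 Ω
X_C = 1/(ωC) = 1.340 Ω
Parallel: admittances add. Y = 1/R + 1/(jωL) + jωC
Y = (0.1166 + j0.5029) S
|Y| = 0.5162 S → |Z| = 1/|Y| = 1.937 Ω, ∠Z = −∠Y = -76.95°
cos φ = cos(-76.95°) = 0.2258

0.2258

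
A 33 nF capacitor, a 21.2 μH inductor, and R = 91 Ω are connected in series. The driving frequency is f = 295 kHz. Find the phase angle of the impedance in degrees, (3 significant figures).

14.2°

ω = 2πf = 1.854e+06 rad/s
X_L = ωL = 39.3 Ω
X_C = 1/(ωC) = 16.3 Ω
Net reactance X = X_L − X_C = 22.9 Ω
Z = 91.0 + j22.9 Ω
|Z| = √(91.0² + 22.9²) = 93.8 Ω
∠Z = arctan(22.9/91.0) = 14.2°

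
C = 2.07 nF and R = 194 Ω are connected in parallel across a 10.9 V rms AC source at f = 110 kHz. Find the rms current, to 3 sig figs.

58.3 mA

ω = 2πf = 691200 rad/s
X_C = 1/(ωC) = 699 Ω
Parallel: admittances add. Y = 1/R + jωC
Y = (0.00515 + j0.00143) S
|Y| = 0.00535 S → |Z| = 1/|Y| = 187 Ω, ∠Z = −∠Y = -15.5°
I = V/|Z| = 10.9/187 = 58.3 mA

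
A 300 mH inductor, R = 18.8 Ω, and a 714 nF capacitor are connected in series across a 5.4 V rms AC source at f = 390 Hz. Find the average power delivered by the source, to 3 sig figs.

20.2 mW

ω = 2πf = 2450 rad/s
X_L = ωL = 735 Ω
X_C = 1/(ωC) = 572 Ω
Net reactance X = X_L − X_C = 164 Ω
Z = 18.8 + j164 Ω
|Z| = √(18.8² + 164²) = 165 Ω
∠Z = arctan(164/18.8) = 83.4°
I = V/|Z| = 32.8 mA
P = VI cos φ = 5.4 × 0.0328 × cos(83.4°) = 20.2 mW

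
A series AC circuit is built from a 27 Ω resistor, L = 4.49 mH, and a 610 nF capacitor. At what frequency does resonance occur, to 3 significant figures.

ω₀ = 1/√(LC) = 1/√(0.00449 × 6.1e-07) = 19110 rad/s
f₀ = ω₀/(2π) = 3.04 kHz

3.04 kHz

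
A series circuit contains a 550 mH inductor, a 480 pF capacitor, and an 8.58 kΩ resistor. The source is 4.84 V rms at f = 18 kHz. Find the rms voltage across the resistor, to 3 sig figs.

ω = 2πf = 113100 rad/s
X_L = ωL = 62200 Ω
X_C = 1/(ωC) = 18400 Ω
Net reactance X = X_L − X_C = 43800 Ω
Z = 8580 + j43800 Ω
|Z| = √(8580² + 43800²) = 44600 Ω
I = V/|Z| = 108 μA
V_R = I·|Z_R| = 0.000108 × 8580 = 0.931 V

0.931 V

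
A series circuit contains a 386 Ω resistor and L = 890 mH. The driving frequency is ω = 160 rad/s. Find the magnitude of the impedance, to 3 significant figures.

411 Ω

X_L = ωL = 142 Ω
Z = 386 + j142 Ω
|Z| = √(386² + 142²) = 411 Ω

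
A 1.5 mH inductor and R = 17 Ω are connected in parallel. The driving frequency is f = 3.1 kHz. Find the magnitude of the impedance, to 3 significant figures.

14.7 Ω

ω = 2πf = 19480 rad/s
X_L = ωL = 29.2 Ω
Parallel: admittances add. Y = 1/R + 1/(jωL)
Y = (0.0588 − j0.0342) S
|Y| = 0.0681 S → |Z| = 1/|Y| = 14.7 Ω, ∠Z = −∠Y = 30.2°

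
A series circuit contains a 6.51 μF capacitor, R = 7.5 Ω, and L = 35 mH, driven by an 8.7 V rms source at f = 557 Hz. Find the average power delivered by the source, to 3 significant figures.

91.1 mW

ω = 2πf = 3500 rad/s
X_L = ωL = 122 Ω
X_C = 1/(ωC) = 43.9 Ω
Net reactance X = X_L − X_C = 78.6 Ω
Z = 7.50 + j78.6 Ω
|Z| = √(7.50² + 78.6²) = 79.0 Ω
∠Z = arctan(78.6/7.50) = 84.5°
I = V/|Z| = 110 mA
P = VI cos φ = 8.7 × 0.110 × cos(84.5°) = 91.1 mW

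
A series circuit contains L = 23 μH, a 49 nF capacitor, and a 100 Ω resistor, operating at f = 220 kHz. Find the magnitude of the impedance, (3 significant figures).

ω = 2πf = 1.382e+06 rad/s
X_L = ωL = 31.8 Ω
X_C = 1/(ωC) = 14.8 Ω
Net reactance X = X_L − X_C = 17.0 Ω
Z = 100 + j17.0 Ω
|Z| = √(100² + 17.0²) = 101 Ω

101 Ω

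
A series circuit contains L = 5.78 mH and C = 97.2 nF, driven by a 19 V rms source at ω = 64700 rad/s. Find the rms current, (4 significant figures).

X_L = ωL = 374.0 Ω
X_C = 1/(ωC) = 159.0 Ω
Net reactance X = X_L − X_C = 215.0 Ω
Z = j215.0 Ω
|Z| = √(0² + 215.0²) = 215.0 Ω
I = V/|Z| = 19/215.0 = 88.39 mA

88.39 mA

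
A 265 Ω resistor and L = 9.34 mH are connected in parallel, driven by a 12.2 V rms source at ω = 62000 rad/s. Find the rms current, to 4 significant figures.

X_L = ωL = 579.1 Ω
Parallel: admittances add. Y = 1/R + 1/(jωL)
Y = (0.003774 − j0.001727) S
|Y| = 0.004150 S → |Z| = 1/|Y| = 241.0 Ω, ∠Z = −∠Y = 24.59°
I = V/|Z| = 12.2/241.0 = 50.63 mA

50.63 mA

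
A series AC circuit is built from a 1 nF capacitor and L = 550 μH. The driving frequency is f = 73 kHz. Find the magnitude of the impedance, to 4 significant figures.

1928 Ω

ω = 2πf = 458700 rad/s
X_L = ωL = 252.3 Ω
X_C = 1/(ωC) = 2180 Ω
Net reactance X = X_L − X_C = -1928 Ω
Z = − j1928 Ω
|Z| = √(0² + 1928²) = 1928 Ω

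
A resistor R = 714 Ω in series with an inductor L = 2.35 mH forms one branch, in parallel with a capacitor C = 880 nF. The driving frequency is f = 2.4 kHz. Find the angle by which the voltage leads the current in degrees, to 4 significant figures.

-83.96°

ω = 2πf = 15080 rad/s
X_L = ωL = 35.44 Ω
X_C = 1/(ωC) = 75.36 Ω
Branch 1 (R+jX_L): Z₁ = 714.0 + j35.44 Ω, |Z₁| = 714.9 Ω
Branch 2 (−jX_C): Z₂ = −j75.36 Ω
Parallel: Z = Z₁Z₂/(Z₁+Z₂), |Z| = 75.33 Ω, ∠Z = -83.96°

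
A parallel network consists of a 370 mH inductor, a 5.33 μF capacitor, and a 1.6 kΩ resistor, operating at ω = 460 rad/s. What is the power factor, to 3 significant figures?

0.180

X_L = ωL = 170 Ω
X_C = 1/(ωC) = 408 Ω
Parallel: admittances add. Y = 1/R + 1/(jωL) + jωC
Y = (0.000625 − j0.00342) S
|Y| = 0.00348 S → |Z| = 1/|Y| = 287 Ω, ∠Z = −∠Y = 79.7°
cos φ = cos(79.7°) = 0.180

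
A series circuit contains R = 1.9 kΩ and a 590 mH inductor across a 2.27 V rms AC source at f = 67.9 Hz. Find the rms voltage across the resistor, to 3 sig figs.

2.25 V

ω = 2πf = 426.6 rad/s
X_L = ωL = 252 Ω
Z = 1900 + j252 Ω
|Z| = √(1900² + 252²) = 1920 Ω
I = V/|Z| = 1.18 mA
V_R = I·|Z_R| = 0.00118 × 1900 = 2.25 V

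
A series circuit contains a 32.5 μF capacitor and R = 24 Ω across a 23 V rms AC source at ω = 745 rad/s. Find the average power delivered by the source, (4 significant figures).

5.564 W

X_C = 1/(ωC) = 41.30 Ω
Z = 24.00 − j41.30 Ω
|Z| = √(24.00² + 41.30²) = 47.77 Ω
∠Z = arctan(-41.30/24.00) = -59.84°
I = V/|Z| = 481.5 mA
P = VI cos φ = 23 × 0.4815 × cos(-59.84°) = 5.564 W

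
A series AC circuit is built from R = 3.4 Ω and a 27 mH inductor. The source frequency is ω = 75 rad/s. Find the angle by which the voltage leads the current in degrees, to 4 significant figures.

X_L = ωL = 2.025 Ω
Z = 3.400 + j2.025 Ω
|Z| = √(3.400² + 2.025²) = 3.957 Ω
∠Z = arctan(2.025/3.400) = 30.78°

30.78°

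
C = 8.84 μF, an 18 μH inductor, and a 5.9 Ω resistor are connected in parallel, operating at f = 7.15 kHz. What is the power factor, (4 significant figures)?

0.1979

ω = 2πf = 44920 rad/s
X_L = ωL = 0.8086 Ω
X_C = 1/(ωC) = 2.518 Ω
Parallel: admittances add. Y = 1/R + 1/(jωL) + jωC
Y = (0.1695 − j0.8395) S
|Y| = 0.8564 S → |Z| = 1/|Y| = 1.168 Ω, ∠Z = −∠Y = 78.59°
cos φ = cos(78.59°) = 0.1979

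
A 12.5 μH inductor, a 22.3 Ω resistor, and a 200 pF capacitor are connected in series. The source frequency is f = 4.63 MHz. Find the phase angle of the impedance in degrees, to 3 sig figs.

ω = 2πf = 2.909e+07 rad/s
X_L = ωL = 364 Ω
X_C = 1/(ωC) = 172 Ω
Net reactance X = X_L − X_C = 192 Ω
Z = 22.3 + j192 Ω
|Z| = √(22.3² + 192²) = 193 Ω
∠Z = arctan(192/22.3) = 83.4°

83.4°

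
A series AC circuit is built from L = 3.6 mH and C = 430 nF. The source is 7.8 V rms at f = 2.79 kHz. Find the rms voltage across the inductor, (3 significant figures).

7.08 V

ω = 2πf = 17530 rad/s
X_L = ωL = 63.1 Ω
X_C = 1/(ωC) = 133 Ω
Net reactance X = X_L − X_C = -69.6 Ω
Z = − j69.6 Ω
|Z| = √(0² + 69.6²) = 69.6 Ω
I = V/|Z| = 112 mA
V_L = I·|Z_L| = 0.112 × 63.1 = 7.08 V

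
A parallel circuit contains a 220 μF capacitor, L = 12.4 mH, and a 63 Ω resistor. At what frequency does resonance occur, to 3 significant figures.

ω₀ = 1/√(LC) = 1/√(0.0124 × 0.00022) = 605.4 rad/s
f₀ = ω₀/(2π) = 96.4 Hz

96.4 Hz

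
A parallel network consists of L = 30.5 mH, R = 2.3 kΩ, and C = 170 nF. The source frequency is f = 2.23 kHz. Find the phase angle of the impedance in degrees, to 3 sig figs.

-5.51°

ω = 2πf = 14010 rad/s
X_L = ωL = 427 Ω
X_C = 1/(ωC) = 420 Ω
Parallel: admittances add. Y = 1/R + 1/(jωL) + jωC
Y = (0.000435 + j4.2e-05) S
|Y| = 0.000437 S → |Z| = 1/|Y| = 2290 Ω, ∠Z = −∠Y = -5.51°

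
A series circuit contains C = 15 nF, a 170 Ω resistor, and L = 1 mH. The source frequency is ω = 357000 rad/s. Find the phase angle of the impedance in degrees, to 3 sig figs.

45.0°

X_L = ωL = 357 Ω
X_C = 1/(ωC) = 187 Ω
Net reactance X = X_L − X_C = 170 Ω
Z = 170 + j170 Ω
|Z| = √(170² + 170²) = 241 Ω
∠Z = arctan(170/170) = 45.0°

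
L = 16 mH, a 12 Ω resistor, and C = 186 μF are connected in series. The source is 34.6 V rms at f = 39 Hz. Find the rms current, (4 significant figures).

ω = 2πf = 245.0 rad/s
X_L = ωL = 3.921 Ω
X_C = 1/(ωC) = 21.94 Ω
Net reactance X = X_L − X_C = -18.02 Ω
Z = 12.00 − j18.02 Ω
|Z| = √(12.00² + 18.02²) = 21.65 Ω
I = V/|Z| = 34.6/21.65 = 1.598 A

1.598 A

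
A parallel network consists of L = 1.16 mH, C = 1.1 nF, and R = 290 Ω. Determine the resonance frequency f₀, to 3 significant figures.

141 kHz

ω₀ = 1/√(LC) = 1/√(0.00116 × 1.1e-09) = 885300 rad/s
f₀ = ω₀/(2π) = 141 kHz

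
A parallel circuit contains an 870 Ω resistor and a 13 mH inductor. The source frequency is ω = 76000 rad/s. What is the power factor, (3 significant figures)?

X_L = ωL = 988 Ω
Parallel: admittances add. Y = 1/R + 1/(jωL)
Y = (0.00115 − j0.00101) S
|Y| = 0.00153 S → |Z| = 1/|Y| = 653 Ω, ∠Z = −∠Y = 41.4°
cos φ = cos(41.4°) = 0.751

0.751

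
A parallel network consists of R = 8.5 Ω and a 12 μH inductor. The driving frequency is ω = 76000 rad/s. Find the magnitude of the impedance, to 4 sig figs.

X_L = ωL = 0.9120 Ω
Parallel: admittances add. Y = 1/R + 1/(jωL)
Y = (0.1176 − j1.096) S
|Y| = 1.103 S → |Z| = 1/|Y| = 0.9068 Ω, ∠Z = −∠Y = 83.88°

0.9068 Ω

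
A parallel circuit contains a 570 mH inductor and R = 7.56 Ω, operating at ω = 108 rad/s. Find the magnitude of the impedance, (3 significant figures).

X_L = ωL = 61.6 Ω
Parallel: admittances add. Y = 1/R + 1/(jωL)
Y = (0.132 − j0.0162) S
|Y| = 0.133 S → |Z| = 1/|Y| = 7.50 Ω, ∠Z = −∠Y = 7.00°

7.50 Ω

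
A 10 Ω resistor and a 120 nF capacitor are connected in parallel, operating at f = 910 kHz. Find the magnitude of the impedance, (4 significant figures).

ω = 2πf = 5.718e+06 rad/s
X_C = 1/(ωC) = 1.457 Ω
Parallel: admittances add. Y = 1/R + jωC
Y = (0.1000 + j0.6861) S
|Y| = 0.6934 S → |Z| = 1/|Y| = 1.442 Ω, ∠Z = −∠Y = -81.71°

1.442 Ω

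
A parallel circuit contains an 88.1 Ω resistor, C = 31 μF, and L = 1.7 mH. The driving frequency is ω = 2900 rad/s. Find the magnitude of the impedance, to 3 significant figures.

8.81 Ω

X_L = ωL = 4.93 Ω
X_C = 1/(ωC) = 11.1 Ω
Parallel: admittances add. Y = 1/R + 1/(jωL) + jωC
Y = (0.0114 − j0.113) S
|Y| = 0.114 S → |Z| = 1/|Y| = 8.81 Ω, ∠Z = −∠Y = 84.3°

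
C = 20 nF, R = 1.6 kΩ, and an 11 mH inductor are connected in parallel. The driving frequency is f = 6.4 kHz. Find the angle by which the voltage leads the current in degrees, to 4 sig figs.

66.77°

ω = 2πf = 40210 rad/s
X_L = ωL = 442.3 Ω
X_C = 1/(ωC) = 1243 Ω
Parallel: admittances add. Y = 1/R + 1/(jωL) + jωC
Y = (0.0006250 − j0.001456) S
|Y| = 0.001585 S → |Z| = 1/|Y| = 630.9 Ω, ∠Z = −∠Y = 66.77°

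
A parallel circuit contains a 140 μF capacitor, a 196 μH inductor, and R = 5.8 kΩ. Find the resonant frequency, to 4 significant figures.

ω₀ = 1/√(LC) = 1/√(0.000196 × 0.00014) = 6037 rad/s
f₀ = ω₀/(2π) = 960.8 Hz

960.8 Hz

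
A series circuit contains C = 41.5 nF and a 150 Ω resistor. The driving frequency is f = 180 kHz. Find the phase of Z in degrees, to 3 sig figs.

ω = 2πf = 1.131e+06 rad/s
X_C = 1/(ωC) = 21.3 Ω
Z = 150 − j21.3 Ω
|Z| = √(150² + 21.3²) = 152 Ω
∠Z = arctan(-21.3/150) = -8.08°

-8.08°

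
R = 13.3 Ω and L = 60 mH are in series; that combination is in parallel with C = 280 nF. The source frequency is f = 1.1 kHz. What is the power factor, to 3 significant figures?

ω = 2πf = 6912 rad/s
X_L = ωL = 415 Ω
X_C = 1/(ωC) = 517 Ω
Branch 1 (R+jX_L): Z₁ = 13.3 + j415 Ω, |Z₁| = 415 Ω
Branch 2 (−jX_C): Z₂ = −j517 Ω
Parallel: Z = Z₁Z₂/(Z₁+Z₂), |Z| = 2080 Ω, ∠Z = 80.7°
cos φ = cos(80.7°) = 0.161

0.161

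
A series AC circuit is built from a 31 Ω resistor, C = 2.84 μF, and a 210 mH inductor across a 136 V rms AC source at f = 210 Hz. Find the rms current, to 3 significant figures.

4.17 A

ω = 2πf = 1319 rad/s
X_L = ωL = 277 Ω
X_C = 1/(ωC) = 267 Ω
Net reactance X = X_L − X_C = 10.2 Ω
Z = 31.0 + j10.2 Ω
|Z| = √(31.0² + 10.2²) = 32.6 Ω
I = V/|Z| = 136/32.6 = 4.17 A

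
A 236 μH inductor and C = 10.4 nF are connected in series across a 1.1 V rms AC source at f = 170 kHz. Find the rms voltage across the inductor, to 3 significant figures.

ω = 2πf = 1.068e+06 rad/s
X_L = ωL = 252 Ω
X_C = 1/(ωC) = 90.0 Ω
Net reactance X = X_L − X_C = 162 Ω
Z = j162 Ω
|Z| = √(0² + 162²) = 162 Ω
I = V/|Z| = 6.79 mA
V_L = I·|Z_L| = 0.00679 × 252 = 1.71 V

1.71 V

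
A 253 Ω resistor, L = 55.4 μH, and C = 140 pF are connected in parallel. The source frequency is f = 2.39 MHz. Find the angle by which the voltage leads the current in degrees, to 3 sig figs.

ω = 2πf = 1.502e+07 rad/s
X_L = ωL = 832 Ω
X_C = 1/(ωC) = 476 Ω
Parallel: admittances add. Y = 1/R + 1/(jωL) + jωC
Y = (0.00395 + j0.000900) S
|Y| = 0.00405 S → |Z| = 1/|Y| = 247 Ω, ∠Z = −∠Y = -12.8°

-12.8°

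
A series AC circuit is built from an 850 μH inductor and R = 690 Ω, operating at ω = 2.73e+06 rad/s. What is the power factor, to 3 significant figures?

X_L = ωL = 2320 Ω
Z = 690 + j2320 Ω
|Z| = √(690² + 2320²) = 2420 Ω
∠Z = arctan(2320/690) = 73.4°
cos φ = cos(73.4°) = 0.285

0.285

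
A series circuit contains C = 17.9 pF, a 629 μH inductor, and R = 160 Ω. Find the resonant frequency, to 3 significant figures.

ω₀ = 1/√(LC) = 1/√(0.000629 × 1.79e-11) = 9.424e+06 rad/s
f₀ = ω₀/(2π) = 1.50 MHz

1.50 MHz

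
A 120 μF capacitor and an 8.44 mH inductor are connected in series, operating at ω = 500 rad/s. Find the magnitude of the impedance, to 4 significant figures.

X_L = ωL = 4.220 Ω
X_C = 1/(ωC) = 16.67 Ω
Net reactance X = X_L − X_C = -12.45 Ω
Z = − j12.45 Ω
|Z| = √(0² + 12.45²) = 12.45 Ω

12.45 Ω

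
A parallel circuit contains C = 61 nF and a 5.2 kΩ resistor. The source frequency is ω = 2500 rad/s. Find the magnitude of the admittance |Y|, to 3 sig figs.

245 μS

X_C = 1/(ωC) = 6560 Ω
Parallel: admittances add. Y = 1/R + jωC
Y = (0.000192 + j0.000153) S
|Y| = 0.000245 S → |Z| = 1/|Y| = 4070 Ω, ∠Z = −∠Y = -38.4°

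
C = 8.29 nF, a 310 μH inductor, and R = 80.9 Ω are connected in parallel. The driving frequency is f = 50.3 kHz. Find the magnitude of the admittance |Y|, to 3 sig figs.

ω = 2πf = 316000 rad/s
X_L = ωL = 98.0 Ω
X_C = 1/(ωC) = 382 Ω
Parallel: admittances add. Y = 1/R + 1/(jωL) + jωC
Y = (0.0124 − j0.00759) S
|Y| = 0.0145 S → |Z| = 1/|Y| = 68.9 Ω, ∠Z = −∠Y = 31.5°

14.5 mS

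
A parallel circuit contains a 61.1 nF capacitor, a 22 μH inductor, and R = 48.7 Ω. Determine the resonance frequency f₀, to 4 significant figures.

ω₀ = 1/√(LC) = 1/√(2.2e-05 × 6.11e-08) = 862500 rad/s
f₀ = ω₀/(2π) = 137.3 kHz

137.3 kHz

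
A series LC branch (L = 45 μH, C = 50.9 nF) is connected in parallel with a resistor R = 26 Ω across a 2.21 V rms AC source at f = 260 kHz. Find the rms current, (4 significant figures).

ω = 2πf = 1.634e+06 rad/s
X_L = ωL = 73.51 Ω
X_C = 1/(ωC) = 12.03 Ω
Branch 1: Z₁ = R = 26.00 Ω
Branch 2 (series LC): Z₂ = j(X_L − X_C) = j61.49 Ω
Parallel: Z = Z₁Z₂/(Z₁+Z₂), |Z| = 23.95 Ω, ∠Z = 22.92°
I = V/|Z| = 2.21/23.95 = 92.29 mA

92.29 mA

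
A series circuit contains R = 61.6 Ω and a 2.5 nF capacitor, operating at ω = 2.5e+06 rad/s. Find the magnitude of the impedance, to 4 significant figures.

171.4 Ω

X_C = 1/(ωC) = 160.0 Ω
Z = 61.60 − j160.0 Ω
|Z| = √(61.60² + 160.0²) = 171.4 Ω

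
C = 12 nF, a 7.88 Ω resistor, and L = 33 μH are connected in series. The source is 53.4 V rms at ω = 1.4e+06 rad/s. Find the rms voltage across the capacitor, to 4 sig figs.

X_L = ωL = 46.20 Ω
X_C = 1/(ωC) = 59.52 Ω
Net reactance X = X_L − X_C = -13.32 Ω
Z = 7.880 − j13.32 Ω
|Z| = √(7.880² + 13.32²) = 15.48 Ω
I = V/|Z| = 3.450 A
V_C = I·|Z_C| = 3.450 × 59.52 = 205.3 V

205.3 V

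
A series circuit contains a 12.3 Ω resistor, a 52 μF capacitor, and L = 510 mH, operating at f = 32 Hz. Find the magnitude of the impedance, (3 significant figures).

ω = 2πf = 201.1 rad/s
X_L = ωL = 103 Ω
X_C = 1/(ωC) = 95.6 Ω
Net reactance X = X_L − X_C = 6.90 Ω
Z = 12.3 + j6.90 Ω
|Z| = √(12.3² + 6.90²) = 14.1 Ω

14.1 Ω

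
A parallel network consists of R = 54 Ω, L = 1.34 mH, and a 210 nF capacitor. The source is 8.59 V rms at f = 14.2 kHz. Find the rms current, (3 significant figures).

ω = 2πf = 89220 rad/s
X_L = ωL = 120 Ω
X_C = 1/(ωC) = 53.4 Ω
Parallel: admittances add. Y = 1/R + 1/(jωL) + jωC
Y = (0.0185 + j0.0104) S
|Y| = 0.0212 S → |Z| = 1/|Y| = 47.1 Ω, ∠Z = −∠Y = -29.3°
I = V/|Z| = 8.59/47.1 = 182 mA

182 mA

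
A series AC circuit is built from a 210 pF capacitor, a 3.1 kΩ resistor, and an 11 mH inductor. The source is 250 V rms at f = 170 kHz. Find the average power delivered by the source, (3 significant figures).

3.09 W

ω = 2πf = 1.068e+06 rad/s
X_L = ωL = 11700 Ω
X_C = 1/(ωC) = 4460 Ω
Net reactance X = X_L − X_C = 7290 Ω
Z = 3100 + j7290 Ω
|Z| = √(3100² + 7290²) = 7920 Ω
∠Z = arctan(7290/3100) = 67.0°
I = V/|Z| = 31.6 mA
P = VI cos φ = 250 × 0.0316 × cos(67.0°) = 3.09 W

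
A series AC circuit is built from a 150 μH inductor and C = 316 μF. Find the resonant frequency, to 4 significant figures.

ω₀ = 1/√(LC) = 1/√(0.00015 × 0.000316) = 4593 rad/s
f₀ = ω₀/(2π) = 731.0 Hz

731.0 Hz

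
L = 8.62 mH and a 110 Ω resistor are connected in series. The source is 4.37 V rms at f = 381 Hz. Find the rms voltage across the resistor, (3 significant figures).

4.30 V

ω = 2πf = 2394 rad/s
X_L = ωL = 20.6 Ω
Z = 110 + j20.6 Ω
|Z| = √(110² + 20.6²) = 112 Ω
I = V/|Z| = 39.0 mA
V_R = I·|Z_R| = 0.0390 × 110 = 4.30 V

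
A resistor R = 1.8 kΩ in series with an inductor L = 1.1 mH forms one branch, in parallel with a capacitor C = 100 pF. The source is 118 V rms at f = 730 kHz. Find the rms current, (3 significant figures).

ω = 2πf = 4.587e+06 rad/s
X_L = ωL = 5050 Ω
X_C = 1/(ωC) = 2180 Ω
Branch 1 (R+jX_L): Z₁ = 1800 + j5050 Ω, |Z₁| = 5360 Ω
Branch 2 (−jX_C): Z₂ = −j2180 Ω
Parallel: Z = Z₁Z₂/(Z₁+Z₂), |Z| = 3450 Ω, ∠Z = -77.5°
I = V/|Z| = 118/3450 = 34.2 mA

34.2 mA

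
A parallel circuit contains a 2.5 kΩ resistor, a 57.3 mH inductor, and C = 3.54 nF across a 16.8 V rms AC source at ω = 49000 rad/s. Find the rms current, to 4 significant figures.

7.388 mA

X_L = ωL = 2808 Ω
X_C = 1/(ωC) = 5765 Ω
Parallel: admittances add. Y = 1/R + 1/(jωL) + jωC
Y = (0.0004000 − j0.0001827) S
|Y| = 0.0004398 S → |Z| = 1/|Y| = 2274 Ω, ∠Z = −∠Y = 24.55°
I = V/|Z| = 16.8/2274 = 7.388 mA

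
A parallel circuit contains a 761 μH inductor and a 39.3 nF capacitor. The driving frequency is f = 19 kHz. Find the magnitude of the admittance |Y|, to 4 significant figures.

ω = 2πf = 119400 rad/s
X_L = ωL = 90.85 Ω
X_C = 1/(ωC) = 213.1 Ω
Parallel: admittances add. Y = 1/(jωL) + jωC
Y = (0 − j0.006316) S
|Y| = 0.006316 S → |Z| = 1/|Y| = 158.3 Ω, ∠Z = −∠Y = 90.00°

6.316 mS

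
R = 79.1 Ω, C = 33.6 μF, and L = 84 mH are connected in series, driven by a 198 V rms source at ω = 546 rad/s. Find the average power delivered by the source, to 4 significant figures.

X_L = ωL = 45.86 Ω
X_C = 1/(ωC) = 54.51 Ω
Net reactance X = X_L − X_C = -8.645 Ω
Z = 79.10 − j8.645 Ω
|Z| = √(79.10² + 8.645²) = 79.57 Ω
∠Z = arctan(-8.645/79.10) = -6.237°
I = V/|Z| = 2.488 A
P = VI cos φ = 198 × 2.488 × cos(-6.237°) = 489.8 W

489.8 W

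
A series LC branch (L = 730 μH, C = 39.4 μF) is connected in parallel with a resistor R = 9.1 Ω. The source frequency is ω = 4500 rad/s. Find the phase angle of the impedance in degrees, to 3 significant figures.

-75.5°

X_L = ωL = 3.28 Ω
X_C = 1/(ωC) = 5.64 Ω
Branch 1: Z₁ = R = 9.10 Ω
Branch 2 (series LC): Z₂ = j(X_L − X_C) = −j2.36 Ω
Parallel: Z = Z₁Z₂/(Z₁+Z₂), |Z| = 2.28 Ω, ∠Z = -75.5°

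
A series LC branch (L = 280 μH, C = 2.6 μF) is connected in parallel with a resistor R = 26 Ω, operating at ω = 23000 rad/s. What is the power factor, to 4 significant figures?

0.3678

X_L = ωL = 6.440 Ω
X_C = 1/(ωC) = 16.72 Ω
Branch 1: Z₁ = R = 26.00 Ω
Branch 2 (series LC): Z₂ = j(X_L − X_C) = −j10.28 Ω
Parallel: Z = Z₁Z₂/(Z₁+Z₂), |Z| = 9.562 Ω, ∠Z = -68.42°
cos φ = cos(-68.42°) = 0.3678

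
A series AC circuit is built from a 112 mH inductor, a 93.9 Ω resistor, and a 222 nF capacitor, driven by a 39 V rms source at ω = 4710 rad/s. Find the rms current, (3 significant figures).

88.8 mA

X_L = ωL = 528 Ω
X_C = 1/(ωC) = 956 Ω
Net reactance X = X_L − X_C = -429 Ω
Z = 93.9 − j429 Ω
|Z| = √(93.9² + 429²) = 439 Ω
I = V/|Z| = 39/439 = 88.8 mA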